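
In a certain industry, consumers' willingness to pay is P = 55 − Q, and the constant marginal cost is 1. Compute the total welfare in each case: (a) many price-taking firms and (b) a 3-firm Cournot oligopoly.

Competitive firms price at marginal cost: P = 1, giving Q = 54.
CS = ½·(55 − 1)·54 = 1458; PS = (1 − 1)·54 = 0; TS = 1458.
With 3 symmetric Cournot firms, each firm's FOC gives 55 − 4q = 1, so q = 13.5, Q = 3·13.5 = 40.5, and P = 14.5.
CS = ½·(55 − 14.5)·40.5 = 820.125; PS = (14.5 − 1)·40.5 = 546.75; TS = 1366.875.

Competition: TS = 1458; Cournot: TS = 1366.875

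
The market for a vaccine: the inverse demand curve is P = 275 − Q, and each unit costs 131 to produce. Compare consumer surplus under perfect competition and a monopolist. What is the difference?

Under competition P = MC = 131, so Q = (275 − 131)/1 = 144.
CS = ½·(275 − 131)·144 = 10368.
The monopolist equates marginal revenue to marginal cost: 275 − 2Q = 131, so Q = 72. From demand, P = 203.
CS = ½·(275 − 203)·72 = 2592.
Change in consumer surplus: 2592 − 10368 = −7776.

Consumer surplus falls by 7776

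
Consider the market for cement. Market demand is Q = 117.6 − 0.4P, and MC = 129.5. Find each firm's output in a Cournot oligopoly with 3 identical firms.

q_i = 16.45

Inverting demand: P = 294 − 2.5Q.
Cournot with 3 identical firms: the symmetric best-response condition is 294 − 10q = 129.5. Each firm produces q = 16.45, total output Q = 49.35, price P = 170.625.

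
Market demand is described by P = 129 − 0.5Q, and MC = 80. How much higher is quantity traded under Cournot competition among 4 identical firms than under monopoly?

Monopoly sets MR = MC: 129 − Q = 80 ⇒ Q = 49, P = 129 − 0.5·49 = 104.5.
With 4 symmetric Cournot firms, each firm's FOC gives 129 − 2.5q = 80, so q = 19.6, Q = 4·19.6 = 78.4, and P = 89.8.
Change in quantity traded: 78.4 − 49 = 29.4.

Q rises by 29.4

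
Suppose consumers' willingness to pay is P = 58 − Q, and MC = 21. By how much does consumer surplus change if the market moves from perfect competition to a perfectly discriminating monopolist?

CS falls by 684.5

Under competition P = MC = 21, so Q = (58 − 21)/1 = 37.
CS = ½·(58 − 21)·37 = 684.5.
Under first-degree price discrimination the firm charges each unit its demand price and produces up to where P = MC, i.e. Q = 37. Consumer surplus is zero; producer surplus equals total surplus.
CS = 0.
Change in consumer surplus: 0 − 684.5 = −684.5.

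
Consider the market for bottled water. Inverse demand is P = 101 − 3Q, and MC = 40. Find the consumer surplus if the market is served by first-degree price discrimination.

CS = 0

With perfect price discrimination, output is the efficient level Q = 61/3 (where demand meets MC), but every buyer pays their willingness to pay: CS = 0 and PS = total surplus.
CS = 0.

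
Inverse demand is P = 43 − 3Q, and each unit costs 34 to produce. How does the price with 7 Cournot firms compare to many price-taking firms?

Cournot: P = 35.125; Competition: P = 34

In a 7-firm Cournot equilibrium, symmetry and the first-order condition give q = (43 − 34)/(24) = 0.375. So Q = 2.625 and P = 35.125.
Under competition P = MC = 34, so Q = (43 − 34)/3 = 3.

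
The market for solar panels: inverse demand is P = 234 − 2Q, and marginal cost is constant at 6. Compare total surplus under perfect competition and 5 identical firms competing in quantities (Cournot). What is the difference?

TS falls by 361

Under competition P = MC = 6, so Q = (234 − 6)/2 = 114.
CS = ½·(234 − 6)·114 = 12996; PS = (6 − 6)·114 = 0; TS = 12996.
In a 5-firm Cournot equilibrium, symmetry and the first-order condition give q = (234 − 6)/(12) = 19. So Q = 95 and P = 44.
CS = ½·(234 − 44)·95 = 9025; PS = (44 − 6)·95 = 3610; TS = 12635.
Change in total surplus: 12635 − 12996 = −361.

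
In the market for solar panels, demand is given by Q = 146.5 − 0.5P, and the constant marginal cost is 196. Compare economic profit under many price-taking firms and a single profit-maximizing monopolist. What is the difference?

Inverting demand: P = 293 − 2Q.
Under competition P = MC = 196, so Q = (293 − 196)/2 = 48.5.
Profit = (196 − 196)·48.5 = 0.
A monopolist chooses Q where MR = MC. MR = 293 − 4Q; setting this equal to 196 gives Q = 24.25 and P = 244.5.
Profit = (244.5 − 196)·24.25 = 1176.125.
Change in economic profit: 1176.125 − 0 = 1176.125.

Economic profit rises by 1176.125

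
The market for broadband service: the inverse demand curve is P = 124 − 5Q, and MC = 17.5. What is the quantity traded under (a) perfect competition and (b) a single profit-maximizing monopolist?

Competitive firms price at marginal cost: P = 17.5, giving Q = 21.3.
The monopolist equates marginal revenue to marginal cost: 124 − 10Q = 17.5, so Q = 10.65. From demand, P = 70.75.

Competition: Q = 21.3; Monopoly: Q = 10.65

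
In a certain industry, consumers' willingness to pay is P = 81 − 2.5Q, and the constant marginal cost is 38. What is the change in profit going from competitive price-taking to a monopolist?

Competitive firms price at marginal cost: P = 38, giving Q = 17.2.
Profit = (38 − 38)·17.2 = 0.
Monopoly sets MR = MC: 81 − 5Q = 38 ⇒ Q = 8.6, P = 81 − 2.5·8.6 = 59.5.
Profit = (59.5 − 38)·8.6 = 184.9.
Change in profit: 184.9 − 0 = 184.9.

π rises by 184.9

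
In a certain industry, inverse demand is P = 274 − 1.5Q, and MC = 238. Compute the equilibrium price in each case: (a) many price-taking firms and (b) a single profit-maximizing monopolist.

Competitive firms price at marginal cost: P = 238, giving Q = 24.
The monopolist equates marginal revenue to marginal cost: 274 − 3Q = 238, so Q = 12. From demand, P = 256.

Competition: P = 238; Monopoly: P = 256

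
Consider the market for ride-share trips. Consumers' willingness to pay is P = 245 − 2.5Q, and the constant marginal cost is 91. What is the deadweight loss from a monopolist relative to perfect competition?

DWL = 1185.8

Competitive firms price at marginal cost: P = 91, giving Q = 61.6.
Monopoly sets MR = MC: 245 − 5Q = 91 ⇒ Q = 30.8, P = 245 − 2.5·30.8 = 168.
DWL is the triangle between Q = 30.8 and Q = 61.6: ½·(61.6 − 30.8)·(168 − 91) = 1185.8.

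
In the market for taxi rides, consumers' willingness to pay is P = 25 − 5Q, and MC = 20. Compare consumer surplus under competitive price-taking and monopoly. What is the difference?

Perfect competition: P = MC = 20, so 25 − 5Q = 20 and Q = 1.
CS = ½·(25 − 20)·1 = 2.5.
The monopolist equates marginal revenue to marginal cost: 25 − 10Q = 20, so Q = 0.5. From demand, P = 22.5.
CS = ½·(25 − 22.5)·0.5 = 0.625.
Change in consumer surplus: 0.625 − 2.5 = −1.875.

Consumer surplus falls by 1.875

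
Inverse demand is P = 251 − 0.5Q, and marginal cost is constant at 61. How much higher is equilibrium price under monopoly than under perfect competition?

P rises by 95

Perfect competition: P = MC = 61, so 251 − 0.5Q = 61 and Q = 380.
A monopolist chooses Q where MR = MC. MR = 251 − Q; setting this equal to 61 gives Q = 190 and P = 156.
Change in equilibrium price: 156 − 61 = 95.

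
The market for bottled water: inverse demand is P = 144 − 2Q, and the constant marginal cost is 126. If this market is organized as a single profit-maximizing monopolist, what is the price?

P = 135

The monopolist equates marginal revenue to marginal cost: 144 − 4Q = 126, so Q = 4.5. From demand, P = 135.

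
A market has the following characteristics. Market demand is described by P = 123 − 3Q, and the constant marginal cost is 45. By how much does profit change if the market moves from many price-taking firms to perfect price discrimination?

Competitive firms price at marginal cost: P = 45, giving Q = 26.
Profit = (45 − 45)·26 = 0.
Under first-degree price discrimination the firm charges each unit its demand price and produces up to where P = MC, i.e. Q = 26. Consumer surplus is zero; producer surplus equals total surplus.
PS equals the full surplus area, 1014. Profit = 1014 = 1014.
Change in profit: 1014 − 0 = 1014.

π rises by 1014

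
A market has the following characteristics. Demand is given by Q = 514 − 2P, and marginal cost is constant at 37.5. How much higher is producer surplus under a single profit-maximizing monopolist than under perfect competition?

Producer surplus rises by 24090.125

Inverting demand: P = 257 − 0.5Q.
Under competition P = MC = 37.5, so Q = (257 − 37.5)/0.5 = 439.
PS = (37.5 − 37.5)·439 = 0.
A monopolist chooses Q where MR = MC. MR = 257 − Q; setting this equal to 37.5 gives Q = 219.5 and P = 147.25.
PS = (147.25 − 37.5)·219.5 = 24090.125.
Change in producer surplus: 24090.125 − 0 = 24090.125.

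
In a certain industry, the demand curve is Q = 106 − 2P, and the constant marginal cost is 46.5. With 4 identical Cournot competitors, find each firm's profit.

Inverting demand: P = 53 − 0.5Q.
Cournot with 4 identical firms: the symmetric best-response condition is 53 − 2.5q = 46.5. Each firm produces q = 2.6, total output Q = 10.4, price P = 47.8.
Each firm's profit = (47.8 − 46.5)·2.6 = 3.38.

π_i = 3.38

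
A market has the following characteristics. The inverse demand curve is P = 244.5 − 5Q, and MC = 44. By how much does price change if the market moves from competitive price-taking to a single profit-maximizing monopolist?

P rises by 100.25

Under competition P = MC = 44, so Q = (244.5 − 44)/5 = 40.1.
Monopoly sets MR = MC: 244.5 − 10Q = 44 ⇒ Q = 20.05, P = 244.5 − 5·20.05 = 144.25.
Change in price: 144.25 − 44 = 100.25.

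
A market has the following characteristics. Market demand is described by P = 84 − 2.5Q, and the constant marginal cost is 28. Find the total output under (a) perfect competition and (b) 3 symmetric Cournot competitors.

Perfect competition: P = MC = 28, so 84 − 2.5Q = 28 and Q = 22.4.
Cournot with 3 identical firms: the symmetric best-response condition is 84 − 10q = 28. Each firm produces q = 5.6, total output Q = 16.8, price P = 42.

Competition: Q = 22.4; Cournot: Q = 16.8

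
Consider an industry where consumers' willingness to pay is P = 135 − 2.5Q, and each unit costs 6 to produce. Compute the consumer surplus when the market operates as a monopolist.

A monopolist chooses Q where MR = MC. MR = 135 − 5Q; setting this equal to 6 gives Q = 25.8 and P = 70.5.
CS = ½·(135 − 70.5)·25.8 = 832.05.

CS = 832.05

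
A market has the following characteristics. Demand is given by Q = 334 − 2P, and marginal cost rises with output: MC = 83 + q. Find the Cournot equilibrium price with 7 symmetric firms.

P = 108.2

Inverting demand: P = 167 − 0.5Q.
In a 7-firm Cournot equilibrium, symmetry and the first-order condition give q = (167 − 83)/(5) = 16.8. So Q = 117.6 and P = 108.2.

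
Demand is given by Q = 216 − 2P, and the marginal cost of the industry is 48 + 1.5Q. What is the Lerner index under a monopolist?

Inverting demand: P = 108 − 0.5Q.
The monopolist equates marginal revenue to marginal cost: 108 − Q = 48 + 1.5Q, so Q = 24. From demand, P = 96.
Lerner index = (P − MC)/P = (96 − 84)/96 = 0.125.

Lerner index = 0.125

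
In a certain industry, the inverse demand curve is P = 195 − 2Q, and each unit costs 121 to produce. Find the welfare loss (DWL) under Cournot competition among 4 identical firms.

Competitive firms price at marginal cost: P = 121, giving Q = 37.
Cournot with 4 identical firms: the symmetric best-response condition is 195 − 10q = 121. Each firm produces q = 7.4, total output Q = 29.6, price P = 135.8.
DWL is the triangle between Q = 29.6 and Q = 37: ½·(37 − 29.6)·(135.8 − 121) = 54.76.

DWL = 54.76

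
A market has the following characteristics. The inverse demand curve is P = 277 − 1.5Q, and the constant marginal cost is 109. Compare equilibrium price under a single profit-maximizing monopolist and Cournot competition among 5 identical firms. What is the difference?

A monopolist chooses Q where MR = MC. MR = 277 − 3Q; setting this equal to 109 gives Q = 56 and P = 193.
Cournot with 5 identical firms: the symmetric best-response condition is 277 − 9q = 109. Each firm produces q = 56/3, total output Q = 280/3, price P = 137.
Change in equilibrium price: 137 − 193 = −56.

Equilibrium price falls by 56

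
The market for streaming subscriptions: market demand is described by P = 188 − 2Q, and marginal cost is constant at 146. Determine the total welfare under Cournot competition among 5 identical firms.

Cournot with 5 identical firms: the symmetric best-response condition is 188 − 12q = 146. Each firm produces q = 3.5, total output Q = 17.5, price P = 153.
CS = ½·(188 − 153)·17.5 = 306.25; PS = (153 − 146)·17.5 = 122.5; TS = 428.75.

TS = 428.75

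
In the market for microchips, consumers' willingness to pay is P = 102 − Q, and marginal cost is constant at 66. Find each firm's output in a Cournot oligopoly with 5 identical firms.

In a 5-firm Cournot equilibrium, symmetry and the first-order condition give q = (102 − 66)/(6) = 6. So Q = 30 and P = 72.

q_i = 6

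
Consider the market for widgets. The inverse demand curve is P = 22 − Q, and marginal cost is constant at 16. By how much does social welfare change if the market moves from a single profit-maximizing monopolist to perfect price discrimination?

Social welfare rises by 4.5

A monopolist chooses Q where MR = MC. MR = 22 − 2Q; setting this equal to 16 gives Q = 3 and P = 19.
CS = ½·(22 − 19)·3 = 4.5; PS = (19 − 16)·3 = 9; TS = 13.5.
With perfect price discrimination, output is the efficient level Q = 6 (where demand meets MC), but every buyer pays their willingness to pay: CS = 0 and PS = total surplus.
TS = 18 (equal to competitive TS).
Change in social welfare: 18 − 13.5 = 4.5.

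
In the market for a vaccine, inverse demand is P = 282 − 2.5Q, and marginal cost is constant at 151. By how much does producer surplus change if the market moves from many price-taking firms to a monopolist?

Competitive firms price at marginal cost: P = 151, giving Q = 52.4.
PS = (151 − 151)·52.4 = 0.
The monopolist equates marginal revenue to marginal cost: 282 − 5Q = 151, so Q = 26.2. From demand, P = 216.5.
PS = (216.5 − 151)·26.2 = 1716.1.
Change in producer surplus: 1716.1 − 0 = 1716.1.

PS rises by 1716.1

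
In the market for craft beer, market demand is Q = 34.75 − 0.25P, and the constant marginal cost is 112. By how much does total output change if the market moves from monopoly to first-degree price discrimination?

Total output rises by 3.375

Inverting demand: P = 139 − 4Q.
The monopolist equates marginal revenue to marginal cost: 139 − 8Q = 112, so Q = 3.375. From demand, P = 125.5.
A perfectly discriminating monopolist sells every unit with P(Q) ≥ MC(Q), so output equals the competitive quantity Q = 6.75. Each buyer pays their reservation price, so CS = 0 and the firm captures all surplus.
Change in total output: 6.75 − 3.375 = 3.375.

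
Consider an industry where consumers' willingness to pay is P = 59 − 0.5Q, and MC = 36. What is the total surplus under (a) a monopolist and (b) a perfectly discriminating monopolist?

Monopoly: TS = 396.75; Perfect PD: TS = 529

The monopolist equates marginal revenue to marginal cost: 59 − Q = 36, so Q = 23. From demand, P = 47.5.
CS = ½·(59 − 47.5)·23 = 132.25; PS = (47.5 − 36)·23 = 264.5; TS = 396.75.
Under first-degree price discrimination the firm charges each unit its demand price and produces up to where P = MC, i.e. Q = 46. Consumer surplus is zero; producer surplus equals total surplus.
TS = 529 (equal to competitive TS).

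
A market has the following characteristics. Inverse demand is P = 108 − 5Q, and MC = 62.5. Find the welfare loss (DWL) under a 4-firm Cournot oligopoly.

DWL = 8.281

Under competition P = MC = 62.5, so Q = (108 − 62.5)/5 = 9.1.
In a 4-firm Cournot equilibrium, symmetry and the first-order condition give q = (108 − 62.5)/(25) = 1.82. So Q = 7.28 and P = 71.6.
DWL is the triangle between Q = 7.28 and Q = 9.1: ½·(9.1 − 7.28)·(71.6 − 62.5) = 8.281.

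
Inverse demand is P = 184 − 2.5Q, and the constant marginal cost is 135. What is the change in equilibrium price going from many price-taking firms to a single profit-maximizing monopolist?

P rises by 24.5

Under competition P = MC = 135, so Q = (184 − 135)/2.5 = 19.6.
Monopoly sets MR = MC: 184 − 5Q = 135 ⇒ Q = 9.8, P = 184 − 2.5·9.8 = 159.5.
Change in equilibrium price: 159.5 − 135 = 24.5.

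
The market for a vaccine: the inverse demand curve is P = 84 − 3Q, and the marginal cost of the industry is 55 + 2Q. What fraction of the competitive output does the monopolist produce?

The monopolist equates marginal revenue to marginal cost: 84 − 6Q = 55 + 2Q, so Q = 3.625. From demand, P = 73.125.
Competitive equilibrium sets price equal to marginal cost: 84 − 3Q = 55 + 2Q, so Q = 5.8 and P = 66.6.
Ratio Q_m/Q_c = 3.625/5.8 = 0.625.

Q_m/Q_c = 0.625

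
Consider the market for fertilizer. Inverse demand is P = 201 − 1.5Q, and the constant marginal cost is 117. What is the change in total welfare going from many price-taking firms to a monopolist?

TS falls by 588

Under competition P = MC = 117, so Q = (201 − 117)/1.5 = 56.
CS = ½·(201 − 117)·56 = 2352; PS = (117 − 117)·56 = 0; TS = 2352.
Monopoly sets MR = MC: 201 − 3Q = 117 ⇒ Q = 28, P = 201 − 1.5·28 = 159.
CS = ½·(201 − 159)·28 = 588; PS = (159 − 117)·28 = 1176; TS = 1764.
Change in total welfare: 1764 − 2352 = −588.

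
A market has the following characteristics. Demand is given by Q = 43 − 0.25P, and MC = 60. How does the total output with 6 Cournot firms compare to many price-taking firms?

Inverting demand: P = 172 − 4Q.
With 6 symmetric Cournot firms, each firm's FOC gives 172 − 28q = 60, so q = 4, Q = 6·4 = 24, and P = 76.
Under competition P = MC = 60, so Q = (172 − 60)/4 = 28.

Cournot: Q = 24; Competition: Q = 28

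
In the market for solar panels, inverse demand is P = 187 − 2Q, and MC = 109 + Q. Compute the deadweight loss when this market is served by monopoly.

DWL = 162.24

Competitive equilibrium sets price equal to marginal cost: 187 − 2Q = 109 + Q, so Q = 26 and P = 135.
The monopolist equates marginal revenue to marginal cost: 187 − 4Q = 109 + Q, so Q = 15.6. From demand, P = 155.8.
CS = ½·(187 − 135)·26 = 676; PS = (135·26 − 109·26 − ½·1·26²) = 338; TS = 1014.
CS = ½·(187 − 155.8)·15.6 = 243.36; PS = (155.8·15.6 − 109·15.6 − ½·1·15.6²) = 608.4; TS = 851.76.
DWL = 1014 − 851.76 = 162.24.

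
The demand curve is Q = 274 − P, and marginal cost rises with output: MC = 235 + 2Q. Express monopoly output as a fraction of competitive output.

Q_m/Q_c = 0.75

Inverting demand: P = 274 − Q.
A monopolist chooses Q where MR = MC. MR = 274 − 2Q; setting this equal to 235 + 2Q gives Q = 9.75 and P = 264.25.
Competitive equilibrium sets price equal to marginal cost: 274 − Q = 235 + 2Q, so Q = 13 and P = 261.
Ratio Q_m/Q_c = 9.75/13 = 0.75.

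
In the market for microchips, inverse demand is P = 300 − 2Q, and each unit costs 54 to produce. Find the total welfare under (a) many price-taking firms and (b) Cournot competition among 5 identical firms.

Competition: TS = 15129; Cournot: TS = 14708.75

Under competition P = MC = 54, so Q = (300 − 54)/2 = 123.
CS = ½·(300 − 54)·123 = 15129; PS = (54 − 54)·123 = 0; TS = 15129.
Cournot with 5 identical firms: the symmetric best-response condition is 300 − 12q = 54. Each firm produces q = 20.5, total output Q = 102.5, price P = 95.
CS = ½·(300 − 95)·102.5 = 10506.25; PS = (95 − 54)·102.5 = 4202.5; TS = 14708.75.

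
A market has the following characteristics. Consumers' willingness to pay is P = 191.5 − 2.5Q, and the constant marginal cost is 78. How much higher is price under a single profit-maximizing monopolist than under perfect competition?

Price rises by 56.75

Competitive firms price at marginal cost: P = 78, giving Q = 45.4.
A monopolist chooses Q where MR = MC. MR = 191.5 − 5Q; setting this equal to 78 gives Q = 22.7 and P = 134.75.
Change in price: 134.75 − 78 = 56.75.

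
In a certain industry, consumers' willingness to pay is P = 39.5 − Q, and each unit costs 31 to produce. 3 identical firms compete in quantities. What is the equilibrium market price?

P = 33.125

Cournot with 3 identical firms: the symmetric best-response condition is 39.5 − 4q = 31. Each firm produces q = 2.125, total output Q = 6.375, price P = 33.125.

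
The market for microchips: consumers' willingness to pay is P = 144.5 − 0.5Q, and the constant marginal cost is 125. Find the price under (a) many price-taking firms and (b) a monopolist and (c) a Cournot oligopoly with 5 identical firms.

Competition: P = 125; Monopoly: P = 134.75; Cournot: P = 128.25

Perfect competition: P = MC = 125, so 144.5 − 0.5Q = 125 and Q = 39.
Monopoly sets MR = MC: 144.5 − Q = 125 ⇒ Q = 19.5, P = 144.5 − 0.5·19.5 = 134.75.
With 5 symmetric Cournot firms, each firm's FOC gives 144.5 − 3q = 125, so q = 6.5, Q = 5·6.5 = 32.5, and P = 128.25.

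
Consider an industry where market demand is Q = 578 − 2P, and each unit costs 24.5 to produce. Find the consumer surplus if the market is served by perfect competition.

CS = 69960.25

Inverting demand: P = 289 − 0.5Q.
Under competition P = MC = 24.5, so Q = (289 − 24.5)/0.5 = 529.
CS = ½·(289 − 24.5)·529 = 69960.25.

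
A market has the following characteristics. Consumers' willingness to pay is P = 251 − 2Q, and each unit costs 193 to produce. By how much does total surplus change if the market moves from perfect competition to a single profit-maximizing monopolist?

TS falls by 210.25

Perfect competition: P = MC = 193, so 251 − 2Q = 193 and Q = 29.
CS = ½·(251 − 193)·29 = 841; PS = (193 − 193)·29 = 0; TS = 841.
Monopoly sets MR = MC: 251 − 4Q = 193 ⇒ Q = 14.5, P = 251 − 2·14.5 = 222.
CS = ½·(251 − 222)·14.5 = 210.25; PS = (222 − 193)·14.5 = 420.5; TS = 630.75.
Change in total surplus: 630.75 − 841 = −210.25.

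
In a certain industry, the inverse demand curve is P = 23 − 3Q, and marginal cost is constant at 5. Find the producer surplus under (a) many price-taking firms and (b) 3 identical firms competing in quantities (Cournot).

Competitive firms price at marginal cost: P = 5, giving Q = 6.
PS = (5 − 5)·6 = 0.
In a 3-firm Cournot equilibrium, symmetry and the first-order condition give q = (23 − 5)/(12) = 1.5. So Q = 4.5 and P = 9.5.
PS = (9.5 − 5)·4.5 = 20.25.

Competition: PS = 0; Cournot: PS = 20.25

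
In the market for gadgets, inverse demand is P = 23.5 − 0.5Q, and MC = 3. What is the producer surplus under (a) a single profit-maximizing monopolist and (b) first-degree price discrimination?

Monopoly: PS = 210.125; Perfect PD: PS = 420.25

A monopolist chooses Q where MR = MC. MR = 23.5 − Q; setting this equal to 3 gives Q = 20.5 and P = 13.25.
PS = (13.25 − 3)·20.5 = 210.125.
With perfect price discrimination, output is the efficient level Q = 41 (where demand meets MC), but every buyer pays their willingness to pay: CS = 0 and PS = total surplus.
PS = ½·(23.5 − 3)·41 = 420.25.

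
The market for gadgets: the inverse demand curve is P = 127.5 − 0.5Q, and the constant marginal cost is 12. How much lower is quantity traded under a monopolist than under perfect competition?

Under competition P = MC = 12, so Q = (127.5 − 12)/0.5 = 231.
A monopolist chooses Q where MR = MC. MR = 127.5 − Q; setting this equal to 12 gives Q = 115.5 and P = 69.75.
Change in quantity traded: 115.5 − 231 = −115.5.

Quantity traded falls by 115.5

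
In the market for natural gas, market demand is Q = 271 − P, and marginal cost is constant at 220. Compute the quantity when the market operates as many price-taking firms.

Q = 51

Inverting demand: P = 271 − Q.
Competitive firms price at marginal cost: P = 220, giving Q = 51.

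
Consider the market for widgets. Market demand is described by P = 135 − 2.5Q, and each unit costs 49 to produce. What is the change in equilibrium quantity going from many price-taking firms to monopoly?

Under competition P = MC = 49, so Q = (135 − 49)/2.5 = 34.4.
Monopoly sets MR = MC: 135 − 5Q = 49 ⇒ Q = 17.2, P = 135 − 2.5·17.2 = 92.
Change in equilibrium quantity: 17.2 − 34.4 = −17.2.

Equilibrium quantity falls by 17.2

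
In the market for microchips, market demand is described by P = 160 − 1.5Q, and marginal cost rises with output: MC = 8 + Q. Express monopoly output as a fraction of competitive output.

Monopoly sets MR = MC: 160 − 3Q = 8 + Q ⇒ Q = 38, P = 160 − 1.5·38 = 103.
Under competition P = MC: 160 − 1.5Q = 8 + Q ⇒ Q = 60.8, P = 68.8.
Ratio Q_m/Q_c = 38/60.8 = 0.625.

Q_m/Q_c = 0.625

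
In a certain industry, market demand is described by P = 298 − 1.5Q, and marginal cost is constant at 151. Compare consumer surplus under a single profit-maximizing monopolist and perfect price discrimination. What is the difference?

A monopolist chooses Q where MR = MC. MR = 298 − 3Q; setting this equal to 151 gives Q = 49 and P = 224.5.
CS = ½·(298 − 224.5)·49 = 1800.75.
Under first-degree price discrimination the firm charges each unit its demand price and produces up to where P = MC, i.e. Q = 98. Consumer surplus is zero; producer surplus equals total surplus.
CS = 0.
Change in consumer surplus: 0 − 1800.75 = −1800.75.

CS falls by 1800.75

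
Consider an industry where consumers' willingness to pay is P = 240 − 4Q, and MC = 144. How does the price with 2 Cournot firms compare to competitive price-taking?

Cournot: P = 176; Competition: P = 144

With 2 symmetric Cournot firms, each firm's FOC gives 240 − 12q = 144, so q = 8, Q = 2·8 = 16, and P = 176.
Under competition P = MC = 144, so Q = (240 − 144)/4 = 24.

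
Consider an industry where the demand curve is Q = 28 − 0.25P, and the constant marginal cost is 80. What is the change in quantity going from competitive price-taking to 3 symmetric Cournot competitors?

Q falls by 2

Inverting demand: P = 112 − 4Q.
Competitive firms price at marginal cost: P = 80, giving Q = 8.
Cournot with 3 identical firms: the symmetric best-response condition is 112 − 16q = 80. Each firm produces q = 2, total output Q = 6, price P = 88.
Change in quantity: 6 − 8 = −2.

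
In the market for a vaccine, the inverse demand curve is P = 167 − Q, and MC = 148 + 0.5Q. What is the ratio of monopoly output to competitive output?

A monopolist chooses Q where MR = MC. MR = 167 − 2Q; setting this equal to 148 + 0.5Q gives Q = 7.6 and P = 159.4.
Under competition P = MC: 167 − Q = 148 + 0.5Q ⇒ Q = 38/3, P = 463/3.
Ratio Q_m/Q_c = 7.6/(38/3) = 0.6.

Q_m/Q_c = 0.6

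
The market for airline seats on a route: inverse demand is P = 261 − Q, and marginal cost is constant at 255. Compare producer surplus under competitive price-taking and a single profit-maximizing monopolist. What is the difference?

Producer surplus rises by 9

Under competition P = MC = 255, so Q = (261 − 255)/1 = 6.
PS = (255 − 255)·6 = 0.
A monopolist chooses Q where MR = MC. MR = 261 − 2Q; setting this equal to 255 gives Q = 3 and P = 258.
PS = (258 − 255)·3 = 9.
Change in producer surplus: 9 − 0 = 9.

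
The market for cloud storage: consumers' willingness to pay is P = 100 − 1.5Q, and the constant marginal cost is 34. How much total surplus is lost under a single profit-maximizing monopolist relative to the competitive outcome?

Perfect competition: P = MC = 34, so 100 − 1.5Q = 34 and Q = 44.
Monopoly sets MR = MC: 100 − 3Q = 34 ⇒ Q = 22, P = 100 − 1.5·22 = 67.
DWL is the triangle between Q = 22 and Q = 44: ½·(44 − 22)·(67 − 34) = 363.

DWL = 363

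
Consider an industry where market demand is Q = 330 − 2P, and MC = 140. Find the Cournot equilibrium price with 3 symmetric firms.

P = 146.25

Inverting demand: P = 165 − 0.5Q.
Cournot with 3 identical firms: the symmetric best-response condition is 165 − 2q = 140. Each firm produces q = 12.5, total output Q = 37.5, price P = 146.25.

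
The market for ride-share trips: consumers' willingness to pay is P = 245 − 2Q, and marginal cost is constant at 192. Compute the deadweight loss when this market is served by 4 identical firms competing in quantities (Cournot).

Competitive firms price at marginal cost: P = 192, giving Q = 26.5.
In a 4-firm Cournot equilibrium, symmetry and the first-order condition give q = (245 − 192)/(10) = 5.3. So Q = 21.2 and P = 202.6.
DWL is the triangle between Q = 21.2 and Q = 26.5: ½·(26.5 − 21.2)·(202.6 − 192) = 28.09.

DWL = 28.09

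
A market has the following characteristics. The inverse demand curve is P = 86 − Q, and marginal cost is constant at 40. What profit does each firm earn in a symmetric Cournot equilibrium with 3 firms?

π_i = 132.25

In a 3-firm Cournot equilibrium, symmetry and the first-order condition give q = (86 − 40)/(4) = 11.5. So Q = 34.5 and P = 51.5.
Each firm's profit = (51.5 − 40)·11.5 = 132.25.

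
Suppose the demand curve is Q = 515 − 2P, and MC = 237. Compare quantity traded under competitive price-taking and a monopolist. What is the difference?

Inverting demand: P = 257.5 − 0.5Q.
Perfect competition: P = MC = 237, so 257.5 − 0.5Q = 237 and Q = 41.
Monopoly sets MR = MC: 257.5 − Q = 237 ⇒ Q = 20.5, P = 257.5 − 0.5·20.5 = 247.25.
Change in quantity traded: 20.5 − 41 = −20.5.

Quantity traded falls by 20.5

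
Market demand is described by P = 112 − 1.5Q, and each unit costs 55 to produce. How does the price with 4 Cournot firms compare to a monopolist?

In a 4-firm Cournot equilibrium, symmetry and the first-order condition give q = (112 − 55)/(7.5) = 7.6. So Q = 30.4 and P = 66.4.
A monopolist chooses Q where MR = MC. MR = 112 − 3Q; setting this equal to 55 gives Q = 19 and P = 83.5.

Cournot: P = 66.4; Monopoly: P = 83.5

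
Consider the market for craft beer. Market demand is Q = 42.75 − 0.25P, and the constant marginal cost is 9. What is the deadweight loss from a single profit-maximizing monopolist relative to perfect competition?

DWL = 820.125

Inverting demand: P = 171 − 4Q.
Perfect competition: P = MC = 9, so 171 − 4Q = 9 and Q = 40.5.
The monopolist equates marginal revenue to marginal cost: 171 − 8Q = 9, so Q = 20.25. From demand, P = 90.
DWL is the triangle between Q = 20.25 and Q = 40.5: ½·(40.5 − 20.25)·(90 − 9) = 820.125.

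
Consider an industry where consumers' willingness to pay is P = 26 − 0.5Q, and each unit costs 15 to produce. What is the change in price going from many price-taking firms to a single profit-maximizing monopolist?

P rises by 5.5

Competitive firms price at marginal cost: P = 15, giving Q = 22.
A monopolist chooses Q where MR = MC. MR = 26 − Q; setting this equal to 15 gives Q = 11 and P = 20.5.
Change in price: 20.5 − 15 = 5.5.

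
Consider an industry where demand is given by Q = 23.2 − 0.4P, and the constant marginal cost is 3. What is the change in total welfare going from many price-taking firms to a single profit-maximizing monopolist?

Total welfare falls by 151.25

Inverting demand: P = 58 − 2.5Q.
Competitive firms price at marginal cost: P = 3, giving Q = 22.
CS = ½·(58 − 3)·22 = 605; PS = (3 − 3)·22 = 0; TS = 605.
Monopoly sets MR = MC: 58 − 5Q = 3 ⇒ Q = 11, P = 58 − 2.5·11 = 30.5.
CS = ½·(58 − 30.5)·11 = 151.25; PS = (30.5 − 3)·11 = 302.5; TS = 453.75.
Change in total welfare: 453.75 − 605 = −151.25.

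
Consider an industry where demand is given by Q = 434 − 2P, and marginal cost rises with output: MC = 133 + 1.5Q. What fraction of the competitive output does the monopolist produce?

Inverting demand: P = 217 − 0.5Q.
Monopoly sets MR = MC: 217 − Q = 133 + 1.5Q ⇒ Q = 33.6, P = 217 − 0.5·33.6 = 200.2.
Competitive equilibrium sets price equal to marginal cost: 217 − 0.5Q = 133 + 1.5Q, so Q = 42 and P = 196.
Ratio Q_m/Q_c = 33.6/42 = 0.8.

Q_m/Q_c = 0.8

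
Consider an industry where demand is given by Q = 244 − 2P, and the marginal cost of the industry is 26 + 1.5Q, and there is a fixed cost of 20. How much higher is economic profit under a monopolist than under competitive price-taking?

Inverting demand: P = 122 − 0.5Q.
Competitive equilibrium sets price equal to marginal cost: 122 − 0.5Q = 26 + 1.5Q, so Q = 48 and P = 98.
Profit = 98·48 − (26·48 + ½·1.5·48²) − 20 = 1708.
Monopoly sets MR = MC: 122 − Q = 26 + 1.5Q ⇒ Q = 38.4, P = 122 − 0.5·38.4 = 102.8.
Profit = 102.8·38.4 − (26·38.4 + ½·1.5·38.4²) − 20 = 1823.2.
Change in economic profit: 1823.2 − 1708 = 115.2.

π rises by 115.2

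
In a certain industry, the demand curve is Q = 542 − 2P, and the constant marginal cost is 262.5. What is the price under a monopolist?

P = 266.75

Inverting demand: P = 271 − 0.5Q.
A monopolist chooses Q where MR = MC. MR = 271 − Q; setting this equal to 262.5 gives Q = 8.5 and P = 266.75.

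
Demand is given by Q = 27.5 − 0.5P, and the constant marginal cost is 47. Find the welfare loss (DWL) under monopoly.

Inverting demand: P = 55 − 2Q.
Perfect competition: P = MC = 47, so 55 − 2Q = 47 and Q = 4.
The monopolist equates marginal revenue to marginal cost: 55 − 4Q = 47, so Q = 2. From demand, P = 51.
DWL is the triangle between Q = 2 and Q = 4: ½·(4 − 2)·(51 − 47) = 4.

DWL = 4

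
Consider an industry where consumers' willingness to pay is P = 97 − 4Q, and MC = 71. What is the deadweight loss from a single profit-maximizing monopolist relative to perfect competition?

Perfect competition: P = MC = 71, so 97 − 4Q = 71 and Q = 6.5.
The monopolist equates marginal revenue to marginal cost: 97 − 8Q = 71, so Q = 3.25. From demand, P = 84.
DWL is the triangle between Q = 3.25 and Q = 6.5: ½·(6.5 − 3.25)·(84 − 71) = 21.125.

DWL = 21.125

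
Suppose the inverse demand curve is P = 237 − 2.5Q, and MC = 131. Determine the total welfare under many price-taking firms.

Under competition P = MC = 131, so Q = (237 − 131)/2.5 = 42.4.
CS = ½·(237 − 131)·42.4 = 2247.2; PS = (131 − 131)·42.4 = 0; TS = 2247.2.

TS = 2247.2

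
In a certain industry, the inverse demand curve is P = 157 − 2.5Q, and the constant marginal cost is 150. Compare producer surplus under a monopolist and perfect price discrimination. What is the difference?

Producer surplus rises by 4.9

Monopoly sets MR = MC: 157 − 5Q = 150 ⇒ Q = 1.4, P = 157 − 2.5·1.4 = 153.5.
PS = (153.5 − 150)·1.4 = 4.9.
With perfect price discrimination, output is the efficient level Q = 2.8 (where demand meets MC), but every buyer pays their willingness to pay: CS = 0 and PS = total surplus.
PS = ½·(157 − 150)·2.8 = 9.8.
Change in producer surplus: 9.8 − 4.9 = 4.9.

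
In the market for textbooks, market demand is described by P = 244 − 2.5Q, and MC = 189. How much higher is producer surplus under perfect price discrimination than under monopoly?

Producer surplus rises by 302.5

A monopolist chooses Q where MR = MC. MR = 244 − 5Q; setting this equal to 189 gives Q = 11 and P = 216.5.
PS = (216.5 − 189)·11 = 302.5.
With perfect price discrimination, output is the efficient level Q = 22 (where demand meets MC), but every buyer pays their willingness to pay: CS = 0 and PS = total surplus.
PS = ½·(244 − 189)·22 = 605.
Change in producer surplus: 605 − 302.5 = 302.5.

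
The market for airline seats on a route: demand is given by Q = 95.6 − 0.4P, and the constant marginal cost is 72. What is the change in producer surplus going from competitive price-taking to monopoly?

PS rises by 2788.9

Inverting demand: P = 239 − 2.5Q.
Perfect competition: P = MC = 72, so 239 − 2.5Q = 72 and Q = 66.8.
PS = (72 − 72)·66.8 = 0.
A monopolist chooses Q where MR = MC. MR = 239 − 5Q; setting this equal to 72 gives Q = 33.4 and P = 155.5.
PS = (155.5 − 72)·33.4 = 2788.9.
Change in producer surplus: 2788.9 − 0 = 2788.9.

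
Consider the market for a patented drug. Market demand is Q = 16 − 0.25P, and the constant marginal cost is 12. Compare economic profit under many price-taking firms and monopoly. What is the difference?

π rises by 169

Inverting demand: P = 64 − 4Q.
Competitive firms price at marginal cost: P = 12, giving Q = 13.
Profit = (12 − 12)·13 = 0.
The monopolist equates marginal revenue to marginal cost: 64 − 8Q = 12, so Q = 6.5. From demand, P = 38.
Profit = (38 − 12)·6.5 = 169.
Change in economic profit: 169 − 0 = 169.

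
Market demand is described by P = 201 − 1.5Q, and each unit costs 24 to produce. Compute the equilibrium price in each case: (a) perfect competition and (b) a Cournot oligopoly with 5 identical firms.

Competition: P = 24; Cournot: P = 53.5

Under competition P = MC = 24, so Q = (201 − 24)/1.5 = 118.
Cournot with 5 identical firms: the symmetric best-response condition is 201 − 9q = 24. Each firm produces q = 59/3, total output Q = 295/3, price P = 53.5.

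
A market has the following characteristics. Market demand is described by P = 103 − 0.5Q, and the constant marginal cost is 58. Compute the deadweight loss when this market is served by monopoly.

Under competition P = MC = 58, so Q = (103 − 58)/0.5 = 90.
Monopoly sets MR = MC: 103 − Q = 58 ⇒ Q = 45, P = 103 − 0.5·45 = 80.5.
DWL is the triangle between Q = 45 and Q = 90: ½·(90 − 45)·(80.5 − 58) = 506.25.

DWL = 506.25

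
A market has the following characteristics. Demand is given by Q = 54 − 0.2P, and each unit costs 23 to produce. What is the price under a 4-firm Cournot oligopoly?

Inverting demand: P = 270 − 5Q.
Cournot with 4 identical firms: the symmetric best-response condition is 270 − 25q = 23. Each firm produces q = 9.88, total output Q = 39.52, price P = 72.4.

P = 72.4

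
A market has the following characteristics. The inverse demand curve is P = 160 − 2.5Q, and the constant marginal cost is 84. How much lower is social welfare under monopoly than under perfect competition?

Social welfare falls by 288.8

Perfect competition: P = MC = 84, so 160 − 2.5Q = 84 and Q = 30.4.
CS = ½·(160 − 84)·30.4 = 1155.2; PS = (84 − 84)·30.4 = 0; TS = 1155.2.
Monopoly sets MR = MC: 160 − 5Q = 84 ⇒ Q = 15.2, P = 160 − 2.5·15.2 = 122.
CS = ½·(160 − 122)·15.2 = 288.8; PS = (122 − 84)·15.2 = 577.6; TS = 866.4.
Change in social welfare: 866.4 − 1155.2 = −288.8.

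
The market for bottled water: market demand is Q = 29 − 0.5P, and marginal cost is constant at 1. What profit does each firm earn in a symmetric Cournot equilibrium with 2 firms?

π_i = 180.5

Inverting demand: P = 58 − 2Q.
With 2 symmetric Cournot firms, each firm's FOC gives 58 − 6q = 1, so q = 9.5, Q = 2·9.5 = 19, and P = 20.
Each firm's profit = (20 − 1)·9.5 = 180.5.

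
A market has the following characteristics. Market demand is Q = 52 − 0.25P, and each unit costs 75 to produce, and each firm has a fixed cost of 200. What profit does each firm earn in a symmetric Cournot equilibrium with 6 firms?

Inverting demand: P = 208 − 4Q.
With 6 symmetric Cournot firms, each firm's FOC gives 208 − 28q = 75, so q = 4.75, Q = 6·4.75 = 28.5, and P = 94.
Each firm's profit = (94 − 75)·4.75 − 200 = −109.75.

π_i = −109.75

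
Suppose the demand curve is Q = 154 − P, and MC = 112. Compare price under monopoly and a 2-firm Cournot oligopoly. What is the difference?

Inverting demand: P = 154 − Q.
Monopoly sets MR = MC: 154 − 2Q = 112 ⇒ Q = 21, P = 154 − 21 = 133.
Cournot with 2 identical firms: the symmetric best-response condition is 154 − 3q = 112. Each firm produces q = 14, total output Q = 28, price P = 126.
Change in price: 126 − 133 = −7.

P falls by 7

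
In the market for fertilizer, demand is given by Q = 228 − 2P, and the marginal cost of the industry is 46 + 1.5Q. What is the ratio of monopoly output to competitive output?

Q_m/Q_c = 0.8

Inverting demand: P = 114 − 0.5Q.
The monopolist equates marginal revenue to marginal cost: 114 − Q = 46 + 1.5Q, so Q = 27.2. From demand, P = 100.4.
Competitive equilibrium sets price equal to marginal cost: 114 − 0.5Q = 46 + 1.5Q, so Q = 34 and P = 97.
Ratio Q_m/Q_c = 27.2/34 = 0.8.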